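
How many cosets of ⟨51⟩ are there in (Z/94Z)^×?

By Lagrange's theorem, ord_94(51) divides φ(94) = φ(2)·φ(47) = 1·46 = 46 = 2 · 23.
Divisors of 46: 1, 2, 23, 46.
Check 51^d mod 94 for each divisor in increasing order:
51^1 ≡ 51
51^2 ≡ 63
51^23 ≡ 1
Thus |⟨51⟩| = ord(51) = 23.
The index is φ(94) / ord(51) = 46 / 23 = 2.

2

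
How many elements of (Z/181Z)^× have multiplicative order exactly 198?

φ(181) = 181 − 1 = 180 = 2^2 · 3^2 · 5.
Since (Z/181Z)^× is cyclic of order 180, the number of elements of order d is φ(d) when d | 180 and 0 otherwise.
Since 198 ∤ 180, the count is 0.

0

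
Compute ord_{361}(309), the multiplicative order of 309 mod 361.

Since 309 ∈ (Z/361Z)^×, its order divides φ(361) = φ(19^2) = 19·(19−1) = 342 = 2 · 3^2 · 19.
Divisors of 342: 1, 2, 3, 6, 9, 18, 19, 38, 57, 114, 171, 342.
Test each divisor d:
309^1 ≡ 309 (mod 361)
309^2 ≡ 177 (mod 361)
309^3 ≡ 182 (mod 361)
309^6 ≡ 273 (mod 361)
309^9 ≡ 229 (mod 361)
309^18 ≡ 96 (mod 361)
309^19 ≡ 62 (mod 361)
309^38 ≡ 234 (mod 361)
309^57 ≡ 68 (mod 361)
309^114 ≡ 292 (mod 361)
309^171 ≡ 1 (mod 361) ✓
So ord_361(309) = 171.

171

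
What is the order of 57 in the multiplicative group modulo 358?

89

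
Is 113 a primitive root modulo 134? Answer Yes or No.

φ(134) = φ(2)·φ(67) = 1·66 = 66 = 2 · 3 · 11.
113 is a primitive root mod 134 iff 113^(φ(134)/q) ≢ 1 for every prime q | φ(134), i.e. q ∈ {2, 3, 11}.
113^33 ≡ 133 (mod 134)  [q = 2: ≢ 1 ✓]
113^22 ≡ 29 (mod 134)  [q = 3: ≢ 1 ✓]
113^6 ≡ 91 (mod 134)  [q = 11: ≢ 1 ✓]
None equal 1, so ord_134(113) = 66: 113 is a primitive root.

Yes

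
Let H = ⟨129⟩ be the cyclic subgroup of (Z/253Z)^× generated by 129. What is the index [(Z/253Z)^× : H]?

2

ord(129) | φ(253) = φ(11·23) = (11−1)·(23−1) = 10·22 = 220 = 2^2 · 5 · 11.
Divisors of 220: 1, 2, 4, 5, 10, 11, 20, 22, 44, 55, 110, 220.
Evaluate successive powers at the divisors of 220:
129^1 ≡ 129
129^2 ≡ 196
129^4 ≡ 213
129^5 ≡ 153
129^10 ≡ 133
129^11 ≡ 206
129^20 ≡ 232
129^22 ≡ 185
129^44 ≡ 70
129^55 ≡ 252
129^110 ≡ 1
Thus |⟨129⟩| = ord(129) = 110.
[(Z/253Z)^× : ⟨129⟩] = 220/110 = 2.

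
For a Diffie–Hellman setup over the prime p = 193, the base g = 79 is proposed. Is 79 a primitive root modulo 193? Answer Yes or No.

Yes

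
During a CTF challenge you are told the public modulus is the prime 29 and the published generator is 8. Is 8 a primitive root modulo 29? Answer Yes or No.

φ(29) = 29 − 1 = 28 = 2^2 · 7.
It suffices to check that the order of 8 is not a proper divisor of 28: compute 8^(28/q) for q ∈ {2, 7}.
8^14 ≡ 28 (mod 29)  [q = 2: ≢ 1 ✓]
8^4 ≡ 7 (mod 29)  [q = 7: ≢ 1 ✓]
All checks pass, so 8 has order 28 and is a primitive root modulo 29.

Yes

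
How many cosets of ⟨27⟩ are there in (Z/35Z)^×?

The order of 27 must divide φ(35) = φ(5·7) = (5−1)·(7−1) = 4·6 = 24 = 2^3 · 3.
Divisors of 24: 1, 2, 3, 4, 6, 8, 12, 24.
Check 27^d mod 35 for each divisor in increasing order:
27^1 ≡ 27 (mod 35)
27^2 ≡ 29 (mod 35)
27^3 ≡ 13 (mod 35)
27^4 ≡ 1 (mod 35) ✓
The order of 27 is 4, so the subgroup it generates has 4 elements.
[(Z/35Z)^× : ⟨27⟩] = 24/4 = 6.

6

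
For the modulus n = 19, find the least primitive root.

2

φ(19) = 19 − 1 = 18 = 2 · 3^2.
Test candidates g = 2, 3, … against the prime factors q ∈ {2, 3} of φ(19): g is a generator iff g^(18/q) ≢ 1 for every such q.
g = 2: 2^9 ≡ 18; 2^6 ≡ 7 — none is 1, so 2 is a primitive root.
So 2 is the smallest generator of (Z/19Z)^×.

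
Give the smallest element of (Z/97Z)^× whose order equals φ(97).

5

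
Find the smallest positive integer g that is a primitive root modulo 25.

φ(25) = φ(5^2) = 5·(5−1) = 20 = 2^2 · 5.
Test candidates g = 2, 3, … against the prime factors q ∈ {2, 5} of φ(25): g is a generator iff g^(20/q) ≢ 1 for every such q.
g = 2: 2^10 ≡ 24; 2^4 ≡ 16 — none is 1, so 2 is a primitive root.
So 2 is the smallest generator of (Z/25Z)^×.

2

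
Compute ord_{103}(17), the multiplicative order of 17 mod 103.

ord(17) | φ(103) = 103 − 1 = 102 = 2 · 3 · 17.
Divisors of 102: 1, 2, 3, 6, 17, 34, 51, 102.
Compute 17^d (mod 103) for the divisors d until we hit 1:
17^1 ≡ 17
17^2 ≡ 83
17^3 ≡ 72
17^6 ≡ 34
17^17 ≡ 46
17^34 ≡ 56
17^51 ≡ 1
Hence ord(17) = 51.

51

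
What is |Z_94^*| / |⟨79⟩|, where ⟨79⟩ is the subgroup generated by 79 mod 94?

ord(79) | φ(94) = φ(2)·φ(47) = 1·46 = 46 = 2 · 23.
Divisors of 46: 1, 2, 23, 46.
Test each divisor d:
79^1 ≡ 79 (mod 94)
79^2 ≡ 37 (mod 94)
79^23 ≡ 1 (mod 94) ✓
The order of 79 is 23, so the subgroup it generates has 23 elements.
The index is φ(94) / ord(79) = 46 / 23 = 2.

2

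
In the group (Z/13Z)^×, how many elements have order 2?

φ(13) = 13 − 1 = 12 = 2^2 · 3.
(Z/13Z)^× is cyclic (|G| = 12); a cyclic group of order m has exactly φ(d) elements of each order d | m, and none otherwise.
2 | 12, and φ(2) = 2 − 1 = 1.

1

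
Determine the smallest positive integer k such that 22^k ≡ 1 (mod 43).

The order of 22 must divide φ(43) = 43 − 1 = 42 = 2 · 3 · 7.
Divisors of 42: 1, 2, 3, 6, 7, 14, 21, 42.
Evaluate successive powers at the divisors of 42:
22^1 ≡ 22
22^2 ≡ 11
22^3 ≡ 27
22^6 ≡ 41
22^7 ≡ 42
22^14 ≡ 1
Therefore the multiplicative order of 22 modulo 43 is 14.

14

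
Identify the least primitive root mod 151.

6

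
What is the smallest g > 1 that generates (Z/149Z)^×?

2

φ(149) = 149 − 1 = 148 = 2^2 · 37.
g is a primitive root iff g^(148/q) ≢ 1 (mod 149) for each prime q ∈ {2, 37}.
g = 2: 2^74 ≡ 148; 2^4 ≡ 16 — none is 1, so 2 is a primitive root.
Hence the least primitive root of 149 is 2.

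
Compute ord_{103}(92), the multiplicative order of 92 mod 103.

Since 92 ∈ (Z/103Z)^×, its order divides φ(103) = 103 − 1 = 102 = 2 · 3 · 17.
Divisors of 102: 1, 2, 3, 6, 17, 34, 51, 102.
Check 92^d mod 103 for each divisor in increasing order:
92^1 ≡ 92
92^2 ≡ 18
92^3 ≡ 8
92^6 ≡ 64
92^17 ≡ 46
92^34 ≡ 56
92^51 ≡ 1
Hence ord(92) = 51.

51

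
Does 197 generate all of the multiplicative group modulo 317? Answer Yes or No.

Yes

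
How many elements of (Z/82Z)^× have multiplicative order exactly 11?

0

φ(82) = φ(2)·φ(41) = 1·40 = 40 = 2^3 · 5.
In a cyclic group of order 40, there are φ(d) elements of order d for each divisor d of 40, and zero for non-divisors.
Since 11 ∤ 40, the count is 0.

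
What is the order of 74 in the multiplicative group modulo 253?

110

By Lagrange's theorem, ord_253(74) divides φ(253) = φ(11·23) = (11−1)·(23−1) = 10·22 = 220 = 2^2 · 5 · 11.
Divisors of 220: 1, 2, 4, 5, 10, 11, 20, 22, 44, 55, 110, 220.
Check 74^d mod 253 for each divisor in increasing order:
74^1 ≡ 74 (mod 253)
74^2 ≡ 163 (mod 253)
74^4 ≡ 4 (mod 253)
74^5 ≡ 43 (mod 253)
74^10 ≡ 78 (mod 253)
74^11 ≡ 206 (mod 253)
74^20 ≡ 12 (mod 253)
74^22 ≡ 185 (mod 253)
74^44 ≡ 70 (mod 253)
74^55 ≡ 252 (mod 253)
74^110 ≡ 1 (mod 253) ✓
Hence ord(74) = 110.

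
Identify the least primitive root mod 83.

2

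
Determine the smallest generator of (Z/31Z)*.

3

φ(31) = 31 − 1 = 30 = 2 · 3 · 5.
g is a primitive root iff g^(30/q) ≢ 1 (mod 31) for each prime q ∈ {2, 3, 5}.
g = 2: 2^15 ≡ 1 — hits 1, so not a primitive root.
g = 3: 3^15 ≡ 30; 3^10 ≡ 25; 3^6 ≡ 16 — none is 1, so 3 is a primitive root.
Hence the least primitive root of 31 is 3.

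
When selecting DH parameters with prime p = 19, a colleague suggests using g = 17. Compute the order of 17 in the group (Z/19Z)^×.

9

The order of 17 must divide φ(19) = 19 − 1 = 18 = 2 · 3^2.
Divisors of 18: 1, 2, 3, 6, 9, 18.
Test each divisor d:
17^1 ≡ 17 (mod 19)
17^2 ≡ 4 (mod 19)
17^3 ≡ 11 (mod 19)
17^6 ≡ 7 (mod 19)
17^9 ≡ 1 (mod 19) ✓
The smallest such exponent is 9, so the order of 17 is 9.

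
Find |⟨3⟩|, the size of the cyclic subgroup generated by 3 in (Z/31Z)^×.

30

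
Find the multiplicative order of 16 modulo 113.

7

The order of 16 must divide φ(113) = 113 − 1 = 112 = 2^4 · 7.
Divisors of 112: 1, 2, 4, 7, 8, 14, 16, 28, 56, 112.
Check 16^d mod 113 for each divisor in increasing order:
16^1 ≡ 16 (mod 113)
16^2 ≡ 30 (mod 113)
16^4 ≡ 109 (mod 113)
16^7 ≡ 1 (mod 113) ✓
The smallest such exponent is 7, so the order of 16 is 7.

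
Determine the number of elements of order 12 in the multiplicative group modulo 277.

4

φ(277) = 277 − 1 = 276 = 2^2 · 3 · 23.
Since (Z/277Z)^× is cyclic of order 276, the number of elements of order d is φ(d) when d | 276 and 0 otherwise.
12 = 2^2 · 3 divides 276, and φ(12) = 4.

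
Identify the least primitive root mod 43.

3

φ(43) = 43 − 1 = 42 = 2 · 3 · 7.
Test candidates g = 2, 3, … against the prime factors q ∈ {2, 3, 7} of φ(43): g is a generator iff g^(42/q) ≢ 1 for every such q.
g = 2: 2^21 ≡ 42; 2^14 ≡ 1 — hits 1, so not a primitive root.
g = 3: 3^21 ≡ 42; 3^14 ≡ 36; 3^6 ≡ 41 — none is 1, so 3 is a primitive root.
So 3 is the smallest generator of (Z/43Z)^×.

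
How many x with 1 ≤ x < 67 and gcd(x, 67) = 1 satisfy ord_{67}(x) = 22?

φ(67) = 67 − 1 = 66 = 2 · 3 · 11.
(Z/67Z)^× is cyclic (|G| = 66); a cyclic group of order m has exactly φ(d) elements of each order d | m, and none otherwise.
22 = 2 · 11 divides 66, and φ(22) = 10.

10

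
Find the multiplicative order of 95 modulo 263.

131

ord(95) | φ(263) = 263 − 1 = 262 = 2 · 131.
Divisors of 262: 1, 2, 131, 262.
Evaluate successive powers at the divisors of 262:
95^1 ≡ 95 (mod 263)
95^2 ≡ 83 (mod 263)
95^131 ≡ 1 (mod 263) ✓
The smallest such exponent is 131, so the order of 95 is 131.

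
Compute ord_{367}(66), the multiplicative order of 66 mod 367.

183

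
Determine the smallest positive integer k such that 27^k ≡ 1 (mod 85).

16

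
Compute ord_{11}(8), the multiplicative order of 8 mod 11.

The order of 8 must divide φ(11) = 11 − 1 = 10 = 2 · 5.
Divisors of 10: 1, 2, 5, 10.
Compute 8^d (mod 11) for the divisors d until we hit 1:
8^1 ≡ 8
8^2 ≡ 9
8^5 ≡ 10
8^10 ≡ 1
So ord_11(8) = 10.

10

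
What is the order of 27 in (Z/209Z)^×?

Since 27 ∈ (Z/209Z)^×, its order divides φ(209) = φ(11·19) = (11−1)·(19−1) = 10·18 = 180 = 2^2 · 3^2 · 5.
Divisors of 180: 1, 2, 3, 4, 5, 6, 9, 10, 12, 15, 18, 20, 30, 36, 45, 60, 90, 180.
Compute 27^d (mod 209) for the divisors d until we hit 1:
27^1 ≡ 27
27^2 ≡ 102
27^3 ≡ 37
27^4 ≡ 163
27^5 ≡ 12
27^6 ≡ 115
27^9 ≡ 75
27^10 ≡ 144
27^12 ≡ 58
27^15 ≡ 56
27^18 ≡ 191
27^20 ≡ 45
27^30 ≡ 1
The smallest such exponent is 30, so the order of 27 is 30.

30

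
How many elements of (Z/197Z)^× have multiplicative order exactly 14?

φ(197) = 197 − 1 = 196 = 2^2 · 7^2.
Since (Z/197Z)^× is cyclic of order 196, the number of elements of order d is φ(d) when d | 196 and 0 otherwise.
14 = 2 · 7 divides 196, and φ(14) = 6.

6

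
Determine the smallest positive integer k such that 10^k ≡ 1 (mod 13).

6

The order of 10 must divide φ(13) = 13 − 1 = 12 = 2^2 · 3.
Divisors of 12: 1, 2, 3, 4, 6, 12.
Evaluate successive powers at the divisors of 12:
10^1 ≡ 10 (mod 13)
10^2 ≡ 9 (mod 13)
10^3 ≡ 12 (mod 13)
10^4 ≡ 3 (mod 13)
10^6 ≡ 1 (mod 13) ✓
Therefore the multiplicative order of 10 modulo 13 is 6.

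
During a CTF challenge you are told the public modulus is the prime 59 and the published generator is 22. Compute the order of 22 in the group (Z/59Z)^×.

29

ord(22) | φ(59) = 59 − 1 = 58 = 2 · 29.
Divisors of 58: 1, 2, 29, 58.
Compute 22^d (mod 59) for the divisors d until we hit 1:
22^1 ≡ 22
22^2 ≡ 12
22^29 ≡ 1
So ord_59(22) = 29.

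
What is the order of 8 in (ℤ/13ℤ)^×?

4

The order of 8 must divide φ(13) = 13 − 1 = 12 = 2^2 · 3.
Divisors of 12: 1, 2, 3, 4, 6, 12.
Check 8^d mod 13 for each divisor in increasing order:
8^1 ≡ 8
8^2 ≡ 12
8^3 ≡ 5
8^4 ≡ 1
The smallest such exponent is 4, so the order of 8 is 4.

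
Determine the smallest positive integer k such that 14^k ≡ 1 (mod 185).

By Lagrange's theorem, ord_185(14) divides φ(185) = φ(5·37) = (5−1)·(37−1) = 4·36 = 144 = 2^4 · 3^2.
Divisors of 144: 1, 2, 3, 4, 6, 8, 9, 12, 16, 18, 24, 36, 48, 72, 144.
Check 14^d mod 185 for each divisor in increasing order:
14^1 ≡ 14 (mod 185)
14^2 ≡ 11 (mod 185)
14^3 ≡ 154 (mod 185)
14^4 ≡ 121 (mod 185)
14^6 ≡ 36 (mod 185)
14^8 ≡ 26 (mod 185)
14^9 ≡ 179 (mod 185)
14^12 ≡ 1 (mod 185) ✓
Hence ord(14) = 12.

12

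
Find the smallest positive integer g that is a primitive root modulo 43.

φ(43) = 43 − 1 = 42 = 2 · 3 · 7.
Test candidates g = 2, 3, … against the prime factors q ∈ {2, 3, 7} of φ(43): g is a generator iff g^(42/q) ≢ 1 for every such q.
g = 2: 2^21 ≡ 42; 2^14 ≡ 1 — hits 1, so not a primitive root.
g = 3: 3^21 ≡ 42; 3^14 ≡ 36; 3^6 ≡ 41 — none is 1, so 3 is a primitive root.
So 3 is the smallest generator of (Z/43Z)^×.

3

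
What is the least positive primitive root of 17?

3

φ(17) = 17 − 1 = 16 = 2^4.
Test candidates g = 2, 3, … against the prime factors q ∈ {2} of φ(17): g is a generator iff g^(16/q) ≢ 1 for every such q.
g = 2: 2^8 ≡ 1 — hits 1, so not a primitive root.
g = 3: 3^8 ≡ 16 — none is 1, so 3 is a primitive root.
The smallest primitive root modulo 17 is 3.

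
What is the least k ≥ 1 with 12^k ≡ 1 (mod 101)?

100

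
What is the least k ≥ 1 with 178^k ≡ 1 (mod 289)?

The order of 178 must divide φ(289) = φ(17^2) = 17·(17−1) = 272 = 2^4 · 17.
Divisors of 272: 1, 2, 4, 8, 16, 17, 34, 68, 136, 272.
Test each divisor d:
178^1 ≡ 178 (mod 289)
178^2 ≡ 183 (mod 289)
178^4 ≡ 254 (mod 289)
178^8 ≡ 69 (mod 289)
178^16 ≡ 137 (mod 289)
178^17 ≡ 110 (mod 289)
178^34 ≡ 251 (mod 289)
178^68 ≡ 288 (mod 289)
178^136 ≡ 1 (mod 289) ✓
So ord_289(178) = 136.

136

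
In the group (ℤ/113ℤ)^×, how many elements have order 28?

12

φ(113) = 113 − 1 = 112 = 2^4 · 7.
In a cyclic group of order 112, there are φ(d) elements of order d for each divisor d of 112, and zero for non-divisors.
28 = 2^2 · 7 divides 112, and φ(28) = 12.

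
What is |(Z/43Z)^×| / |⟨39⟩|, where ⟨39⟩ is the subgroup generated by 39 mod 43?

ord(39) | φ(43) = 43 − 1 = 42 = 2 · 3 · 7.
Divisors of 42: 1, 2, 3, 6, 7, 14, 21, 42.
Test each divisor d:
39^1 ≡ 39 (mod 43)
39^2 ≡ 16 (mod 43)
39^3 ≡ 22 (mod 43)
39^6 ≡ 11 (mod 43)
39^7 ≡ 42 (mod 43)
39^14 ≡ 1 (mod 43) ✓
Thus |⟨39⟩| = ord(39) = 14.
Index = |(Z/43Z)^×| / |⟨39⟩| = 42 / 14 = 3.

3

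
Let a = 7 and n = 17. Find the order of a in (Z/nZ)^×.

The order of 7 must divide φ(17) = 17 − 1 = 16 = 2^4.
Divisors of 16: 1, 2, 4, 8, 16.
Check 7^d mod 17 for each divisor in increasing order:
7^1 ≡ 7
7^2 ≡ 15
7^4 ≡ 4
7^8 ≡ 16
7^16 ≡ 1
Hence ord(7) = 16.

16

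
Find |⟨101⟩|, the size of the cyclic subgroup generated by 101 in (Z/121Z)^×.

110

By Lagrange's theorem, ord_121(101) divides φ(121) = φ(11^2) = 11·(11−1) = 110 = 2 · 5 · 11.
Divisors of 110: 1, 2, 5, 10, 11, 22, 55, 110.
Evaluate successive powers at the divisors of 110:
101^1 ≡ 101 (mod 121)
101^2 ≡ 37 (mod 121)
101^5 ≡ 87 (mod 121)
101^10 ≡ 67 (mod 121)
101^11 ≡ 112 (mod 121)
101^22 ≡ 81 (mod 121)
101^55 ≡ 120 (mod 121)
101^110 ≡ 1 (mod 121) ✓
So ord_121(101) = 110.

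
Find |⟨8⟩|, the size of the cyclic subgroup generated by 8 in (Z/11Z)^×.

10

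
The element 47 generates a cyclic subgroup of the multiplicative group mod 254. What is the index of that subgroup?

6

The order of 47 must divide φ(254) = φ(2)·φ(127) = 1·126 = 126 = 2 · 3^2 · 7.
Divisors of 126: 1, 2, 3, 6, 7, 9, 14, 18, 21, 42, 63, 126.
Test each divisor d:
47^1 ≡ 47 (mod 254)
47^2 ≡ 177 (mod 254)
47^3 ≡ 191 (mod 254)
47^6 ≡ 159 (mod 254)
47^7 ≡ 107 (mod 254)
47^9 ≡ 143 (mod 254)
47^14 ≡ 19 (mod 254)
47^18 ≡ 129 (mod 254)
47^21 ≡ 1 (mod 254) ✓
Thus |⟨47⟩| = ord(47) = 21.
[(Z/254Z)^× : ⟨47⟩] = 126/21 = 6.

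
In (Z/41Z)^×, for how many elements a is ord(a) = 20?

8

φ(41) = 41 − 1 = 40 = 2^3 · 5.
(Z/41Z)^× is cyclic (|G| = 40); a cyclic group of order m has exactly φ(d) elements of each order d | m, and none otherwise.
20 = 2^2 · 5 divides 40, and φ(20) = 8.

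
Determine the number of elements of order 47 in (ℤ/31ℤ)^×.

φ(31) = 31 − 1 = 30 = 2 · 3 · 5.
(Z/31Z)^× is cyclic (|G| = 30); a cyclic group of order m has exactly φ(d) elements of each order d | m, and none otherwise.
47 does not divide 30, so no element of (Z/31Z)^× has order 47.

0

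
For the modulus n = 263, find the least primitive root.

φ(263) = 263 − 1 = 262 = 2 · 131.
Test candidates g = 2, 3, … against the prime factors q ∈ {2, 131} of φ(263): g is a generator iff g^(262/q) ≢ 1 for every such q.
g = 2: 2^131 ≡ 1 — hits 1, so not a primitive root.
g = 3: 3^131 ≡ 1 — hits 1, so not a primitive root.
g = 4: 4^131 ≡ 1 — hits 1, so not a primitive root.
g = 5: 5^131 ≡ 262; 5^2 ≡ 25 — none is 1, so 5 is a primitive root.
The smallest primitive root modulo 263 is 5.

5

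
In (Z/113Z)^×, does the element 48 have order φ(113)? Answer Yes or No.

No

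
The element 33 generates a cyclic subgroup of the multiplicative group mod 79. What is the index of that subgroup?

3

Since 33 ∈ (Z/79Z)^×, its order divides φ(79) = 79 − 1 = 78 = 2 · 3 · 13.
Divisors of 78: 1, 2, 3, 6, 13, 26, 39, 78.
Compute 33^d (mod 79) for the divisors d until we hit 1:
33^1 ≡ 33 (mod 79)
33^2 ≡ 62 (mod 79)
33^3 ≡ 71 (mod 79)
33^6 ≡ 64 (mod 79)
33^13 ≡ 78 (mod 79)
33^26 ≡ 1 (mod 79) ✓
So ord_79(33) = 26, hence |⟨33⟩| = 26.
Index = |(Z/79Z)^×| / |⟨33⟩| = 78 / 26 = 3.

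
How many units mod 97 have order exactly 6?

2

φ(97) = 97 − 1 = 96 = 2^5 · 3.
(Z/97Z)^× is cyclic (|G| = 96); a cyclic group of order m has exactly φ(d) elements of each order d | m, and none otherwise.
6 = 2 · 3 divides 96, and φ(6) = 2.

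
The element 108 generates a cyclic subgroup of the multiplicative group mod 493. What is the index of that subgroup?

4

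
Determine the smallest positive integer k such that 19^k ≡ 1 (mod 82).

40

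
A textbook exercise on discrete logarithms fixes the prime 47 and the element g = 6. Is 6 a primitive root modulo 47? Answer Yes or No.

φ(47) = 47 − 1 = 46 = 2 · 23.
6 is a primitive root mod 47 iff 6^(φ(47)/q) ≢ 1 for every prime q | φ(47), i.e. q ∈ {2, 23}.
6^23 ≡ 1 (mod 47)  [q = 2: ≡ 1 ✗]
6^2 ≡ 36 (mod 47)  [q = 23: ≢ 1 ✓]
The check at q = 2 fails, so 6 generates a proper subgroup.

No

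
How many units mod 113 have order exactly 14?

φ(113) = 113 − 1 = 112 = 2^4 · 7.
(Z/113Z)^× is cyclic (|G| = 112); a cyclic group of order m has exactly φ(d) elements of each order d | m, and none otherwise.
14 = 2 · 7 divides 112, and φ(14) = 6.

6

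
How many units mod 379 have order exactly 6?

φ(379) = 379 − 1 = 378 = 2 · 3^3 · 7.
(Z/379Z)^× is cyclic (|G| = 378); a cyclic group of order m has exactly φ(d) elements of each order d | m, and none otherwise.
6 = 2 · 3 divides 378, and φ(6) = 2.

2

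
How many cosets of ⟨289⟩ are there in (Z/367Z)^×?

By Lagrange's theorem, ord_367(289) divides φ(367) = 367 − 1 = 366 = 2 · 3 · 61.
Divisors of 366: 1, 2, 3, 6, 61, 122, 183, 366.
Compute 289^d (mod 367) for the divisors d until we hit 1:
289^1 ≡ 289 (mod 367)
289^2 ≡ 212 (mod 367)
289^3 ≡ 346 (mod 367)
289^6 ≡ 74 (mod 367)
289^61 ≡ 283 (mod 367)
289^122 ≡ 83 (mod 367)
289^183 ≡ 1 (mod 367) ✓
So ord_367(289) = 183, hence |⟨289⟩| = 183.
[(Z/367Z)^× : ⟨289⟩] = 366/183 = 2.

2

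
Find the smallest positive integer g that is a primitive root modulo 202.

φ(202) = φ(2)·φ(101) = 1·100 = 100 = 2^2 · 5^2.
Test candidates g = 2, 3, … against the prime factors q ∈ {2, 5} of φ(202): g is a generator iff g^(100/q) ≢ 1 for every such q.
g = 2: gcd(2, 202) = 2 > 1, not a unit — skip.
g = 3: 3^50 ≡ 201; 3^20 ≡ 185 — none is 1, so 3 is a primitive root.
Hence the least primitive root of 202 is 3.

3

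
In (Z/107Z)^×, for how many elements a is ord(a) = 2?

φ(107) = 107 − 1 = 106 = 2 · 53.
(Z/107Z)^× is cyclic (|G| = 106); a cyclic group of order m has exactly φ(d) elements of each order d | m, and none otherwise.
2 | 106, and φ(2) = 2 − 1 = 1.

1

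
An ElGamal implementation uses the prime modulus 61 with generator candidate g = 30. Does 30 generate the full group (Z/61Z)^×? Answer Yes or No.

φ(61) = 61 − 1 = 60 = 2^2 · 3 · 5.
It suffices to check that the order of 30 is not a proper divisor of 60: compute 30^(60/q) for q ∈ {2, 3, 5}.
30^30 ≡ 60 (mod 61)  [q = 2: ≢ 1 ✓]
30^20 ≡ 13 (mod 61)  [q = 3: ≢ 1 ✓]
30^12 ≡ 34 (mod 61)  [q = 5: ≢ 1 ✓]
All checks pass, so 30 has order 60 and is a primitive root modulo 61.

Yes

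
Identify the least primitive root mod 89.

φ(89) = 89 − 1 = 88 = 2^3 · 11.
Test candidates g = 2, 3, … against the prime factors q ∈ {2, 11} of φ(89): g is a generator iff g^(88/q) ≢ 1 for every such q.
g = 2: 2^44 ≡ 1 — hits 1, so not a primitive root.
g = 3: 3^44 ≡ 88; 3^8 ≡ 64 — none is 1, so 3 is a primitive root.
The smallest primitive root modulo 89 is 3.

3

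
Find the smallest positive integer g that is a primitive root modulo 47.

φ(47) = 47 − 1 = 46 = 2 · 23.
Test candidates g = 2, 3, … against the prime factors q ∈ {2, 23} of φ(47): g is a generator iff g^(46/q) ≢ 1 for every such q.
g = 2: 2^23 ≡ 1 — hits 1, so not a primitive root.
g = 3: 3^23 ≡ 1 — hits 1, so not a primitive root.
g = 4: 4^23 ≡ 1 — hits 1, so not a primitive root.
g = 5: 5^23 ≡ 46; 5^2 ≡ 25 — none is 1, so 5 is a primitive root.
So 5 is the smallest generator of (Z/47Z)^×.

5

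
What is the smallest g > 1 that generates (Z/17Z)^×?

φ(17) = 17 − 1 = 16 = 2^4.
Test candidates g = 2, 3, … against the prime factors q ∈ {2} of φ(17): g is a generator iff g^(16/q) ≢ 1 for every such q.
g = 2: 2^8 ≡ 1 — hits 1, so not a primitive root.
g = 3: 3^8 ≡ 16 — none is 1, so 3 is a primitive root.
Hence the least primitive root of 17 is 3.

3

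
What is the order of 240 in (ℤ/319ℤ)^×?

ord(240) | φ(319) = φ(11·29) = (11−1)·(29−1) = 10·28 = 280 = 2^3 · 5 · 7.
Divisors of 280: 1, 2, 4, 5, 7, 8, 10, 14, 20, 28, 35, 40, 56, 70, 140, 280.
Compute 240^d (mod 319) for the divisors d until we hit 1:
240^1 ≡ 240
240^2 ≡ 180
240^4 ≡ 181
240^5 ≡ 56
240^7 ≡ 191
240^8 ≡ 223
240^10 ≡ 265
240^14 ≡ 115
240^20 ≡ 45
240^28 ≡ 146
240^35 ≡ 133
240^40 ≡ 111
240^56 ≡ 262
240^70 ≡ 144
240^140 ≡ 1
Hence ord(240) = 140.

140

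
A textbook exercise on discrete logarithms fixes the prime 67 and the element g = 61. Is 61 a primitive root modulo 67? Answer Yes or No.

φ(67) = 67 − 1 = 66 = 2 · 3 · 11.
Test 61^(66/q) mod 67 for each prime factor q of 66:
61^33 ≡ 66 (mod 67)  [q = 2: ≢ 1 ✓]
61^22 ≡ 37 (mod 67)  [q = 3: ≢ 1 ✓]
61^6 ≡ 24 (mod 67)  [q = 11: ≢ 1 ✓]
Every test exponent gives a nontrivial residue, hence 61 generates the full group.

Yes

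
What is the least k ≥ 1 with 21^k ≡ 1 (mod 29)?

The order of 21 must divide φ(29) = 29 − 1 = 28 = 2^2 · 7.
Divisors of 28: 1, 2, 4, 7, 14, 28.
Test each divisor d:
21^1 ≡ 21 (mod 29)
21^2 ≡ 6 (mod 29)
21^4 ≡ 7 (mod 29)
21^7 ≡ 12 (mod 29)
21^14 ≡ 28 (mod 29)
21^28 ≡ 1 (mod 29) ✓
Therefore the multiplicative order of 21 modulo 29 is 28.

28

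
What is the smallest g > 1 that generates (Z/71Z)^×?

7

φ(71) = 71 − 1 = 70 = 2 · 5 · 7.
Test candidates g = 2, 3, … against the prime factors q ∈ {2, 5, 7} of φ(71): g is a generator iff g^(70/q) ≢ 1 for every such q.
g = 2: 2^35 ≡ 1 — hits 1, so not a primitive root.
g = 3: 3^35 ≡ 1 — hits 1, so not a primitive root.
g = 4: 4^35 ≡ 1 — hits 1, so not a primitive root.
g = 5: 5^35 ≡ 1 — hits 1, so not a primitive root.
g = 6: 6^35 ≡ 1 — hits 1, so not a primitive root.
g = 7: 7^35 ≡ 70; 7^14 ≡ 54; 7^10 ≡ 45 — none is 1, so 7 is a primitive root.
The smallest primitive root modulo 71 is 7.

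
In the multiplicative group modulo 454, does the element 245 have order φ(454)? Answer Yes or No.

Yes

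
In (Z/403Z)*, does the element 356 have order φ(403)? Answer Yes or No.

No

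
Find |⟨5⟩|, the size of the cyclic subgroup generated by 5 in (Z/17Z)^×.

Since 5 ∈ (Z/17Z)^×, its order divides φ(17) = 17 − 1 = 16 = 2^4.
Divisors of 16: 1, 2, 4, 8, 16.
Test each divisor d:
5^1 ≡ 5 (mod 17)
5^2 ≡ 8 (mod 17)
5^4 ≡ 13 (mod 17)
5^8 ≡ 16 (mod 17)
5^16 ≡ 1 (mod 17) ✓
So ord_17(5) = 16.

16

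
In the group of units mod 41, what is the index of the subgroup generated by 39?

By Lagrange's theorem, ord_41(39) divides φ(41) = 41 − 1 = 40 = 2^3 · 5.
Divisors of 40: 1, 2, 4, 5, 8, 10, 20, 40.
Compute 39^d (mod 41) for the divisors d until we hit 1:
39^1 ≡ 39 (mod 41)
39^2 ≡ 4 (mod 41)
39^4 ≡ 16 (mod 41)
39^5 ≡ 9 (mod 41)
39^8 ≡ 10 (mod 41)
39^10 ≡ 40 (mod 41)
39^20 ≡ 1 (mod 41) ✓
The order of 39 is 20, so the subgroup it generates has 20 elements.
Index = |(Z/41Z)^×| / |⟨39⟩| = 40 / 20 = 2.

2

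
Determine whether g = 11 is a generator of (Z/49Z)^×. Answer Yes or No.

φ(49) = φ(7^2) = 7·(7−1) = 42 = 2 · 3 · 7.
An element g generates (Z/49Z)^× iff g^(42/q) ≢ 1 (mod 49) for each prime q ∈ {2, 3, 7}.
11^21 ≡ 1 (mod 49)  [q = 2: ≡ 1 ✗]
11^14 ≡ 30 (mod 49)  [q = 3: ≢ 1 ✓]
11^6 ≡ 15 (mod 49)  [q = 7: ≢ 1 ✓]
The check at q = 2 fails, so 11 generates a proper subgroup.

No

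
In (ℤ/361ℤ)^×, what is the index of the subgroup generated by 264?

Since 264 ∈ (Z/361Z)^×, its order divides φ(361) = φ(19^2) = 19·(19−1) = 342 = 2 · 3^2 · 19.
Divisors of 342: 1, 2, 3, 6, 9, 18, 19, 38, 57, 114, 171, 342.
Evaluate successive powers at the divisors of 342:
264^1 ≡ 264 (mod 361)
264^2 ≡ 23 (mod 361)
264^3 ≡ 296 (mod 361)
264^6 ≡ 254 (mod 361)
264^9 ≡ 96 (mod 361)
264^18 ≡ 191 (mod 361)
264^19 ≡ 245 (mod 361)
264^38 ≡ 99 (mod 361)
264^57 ≡ 68 (mod 361)
264^114 ≡ 292 (mod 361)
264^171 ≡ 1 (mod 361) ✓
So ord_361(264) = 171, hence |⟨264⟩| = 171.
The index is φ(361) / ord(264) = 342 / 171 = 2.

2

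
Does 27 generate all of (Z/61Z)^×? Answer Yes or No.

φ(61) = 61 − 1 = 60 = 2^2 · 3 · 5.
It suffices to check that the order of 27 is not a proper divisor of 60: compute 27^(60/q) for q ∈ {2, 3, 5}.
27^30 ≡ 1 (mod 61)  [q = 2: ≡ 1 ✗]
27^20 ≡ 1 (mod 61)  [q = 3: ≡ 1 ✗]
27^12 ≡ 58 (mod 61)  [q = 5: ≢ 1 ✓]
27^30 ≡ 1 shows ord(27) | 30, strictly less than φ(61); not a primitive root.

No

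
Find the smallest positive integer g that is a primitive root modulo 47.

φ(47) = 47 − 1 = 46 = 2 · 23.
Test candidates g = 2, 3, … against the prime factors q ∈ {2, 23} of φ(47): g is a generator iff g^(46/q) ≢ 1 for every such q.
g = 2: 2^23 ≡ 1 — hits 1, so not a primitive root.
g = 3: 3^23 ≡ 1 — hits 1, so not a primitive root.
g = 4: 4^23 ≡ 1 — hits 1, so not a primitive root.
g = 5: 5^23 ≡ 46; 5^2 ≡ 25 — none is 1, so 5 is a primitive root.
So 5 is the smallest generator of (Z/47Z)^×.

5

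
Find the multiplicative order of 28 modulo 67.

By Lagrange's theorem, ord_67(28) divides φ(67) = 67 − 1 = 66 = 2 · 3 · 11.
Divisors of 66: 1, 2, 3, 6, 11, 22, 33, 66.
Compute 28^d (mod 67) for the divisors d until we hit 1:
28^1 ≡ 28
28^2 ≡ 47
28^3 ≡ 43
28^6 ≡ 40
28^11 ≡ 38
28^22 ≡ 37
28^33 ≡ 66
28^66 ≡ 1
Hence ord(28) = 66.

66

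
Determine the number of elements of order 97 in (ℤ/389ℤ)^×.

φ(389) = 389 − 1 = 388 = 2^2 · 97.
In a cyclic group of order 388, there are φ(d) elements of order d for each divisor d of 388, and zero for non-divisors.
97 | 388, and φ(97) = 97 − 1 = 96.

96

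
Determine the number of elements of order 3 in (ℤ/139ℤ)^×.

φ(139) = 139 − 1 = 138 = 2 · 3 · 23.
(Z/139Z)^× is cyclic (|G| = 138); a cyclic group of order m has exactly φ(d) elements of each order d | m, and none otherwise.
3 | 138, and φ(3) = 3 − 1 = 2.

2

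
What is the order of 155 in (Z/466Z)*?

232

The order of 155 must divide φ(466) = φ(2)·φ(233) = 1·232 = 232 = 2^3 · 29.
Divisors of 232: 1, 2, 4, 8, 29, 58, 116, 232.
Evaluate successive powers at the divisors of 232:
155^1 ≡ 155 (mod 466)
155^2 ≡ 259 (mod 466)
155^4 ≡ 443 (mod 466)
155^8 ≡ 63 (mod 466)
155^29 ≡ 369 (mod 466)
155^58 ≡ 89 (mod 466)
155^116 ≡ 465 (mod 466)
155^232 ≡ 1 (mod 466) ✓
Hence ord(155) = 232.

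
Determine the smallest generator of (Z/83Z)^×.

2

φ(83) = 83 − 1 = 82 = 2 · 41.
g is a primitive root iff g^(82/q) ≢ 1 (mod 83) for each prime q ∈ {2, 41}.
g = 2: 2^41 ≡ 82; 2^2 ≡ 4 — none is 1, so 2 is a primitive root.
So 2 is the smallest generator of (Z/83Z)^×.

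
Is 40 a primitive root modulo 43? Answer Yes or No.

No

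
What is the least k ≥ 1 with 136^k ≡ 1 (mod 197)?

Since 136 ∈ (Z/197Z)^×, its order divides φ(197) = 197 − 1 = 196 = 2^2 · 7^2.
Divisors of 196: 1, 2, 4, 7, 14, 28, 49, 98, 196.
Evaluate successive powers at the divisors of 196:
136^1 ≡ 136
136^2 ≡ 175
136^4 ≡ 90
136^7 ≡ 19
136^14 ≡ 164
136^28 ≡ 104
136^49 ≡ 196
136^98 ≡ 1
Hence ord(136) = 98.

98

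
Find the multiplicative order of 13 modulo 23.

11

The order of 13 must divide φ(23) = 23 − 1 = 22 = 2 · 11.
Divisors of 22: 1, 2, 11, 22.
Compute 13^d (mod 23) for the divisors d until we hit 1:
13^1 ≡ 13 (mod 23)
13^2 ≡ 8 (mod 23)
13^11 ≡ 1 (mod 23) ✓
The smallest such exponent is 11, so the order of 13 is 11.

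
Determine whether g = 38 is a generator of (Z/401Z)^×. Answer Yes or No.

Yes

φ(401) = 401 − 1 = 400 = 2^4 · 5^2.
It suffices to check that the order of 38 is not a proper divisor of 400: compute 38^(400/q) for q ∈ {2, 5}.
38^200 ≡ 400 (mod 401)  [q = 2: ≢ 1 ✓]
38^80 ≡ 39 (mod 401)  [q = 5: ≢ 1 ✓]
All checks pass, so 38 has order 400 and is a primitive root modulo 401.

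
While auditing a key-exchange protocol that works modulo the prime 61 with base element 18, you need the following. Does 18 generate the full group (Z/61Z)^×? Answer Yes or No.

Yes

φ(61) = 61 − 1 = 60 = 2^2 · 3 · 5.
Test 18^(60/q) mod 61 for each prime factor q of 60:
18^30 ≡ 60 (mod 61)  [q = 2: ≢ 1 ✓]
18^20 ≡ 47 (mod 61)  [q = 3: ≢ 1 ✓]
18^12 ≡ 58 (mod 61)  [q = 5: ≢ 1 ✓]
Every test exponent gives a nontrivial residue, hence 18 generates the full group.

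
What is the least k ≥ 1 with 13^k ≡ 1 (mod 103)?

17

The order of 13 must divide φ(103) = 103 − 1 = 102 = 2 · 3 · 17.
Divisors of 102: 1, 2, 3, 6, 17, 34, 51, 102.
Compute 13^d (mod 103) for the divisors d until we hit 1:
13^1 ≡ 13
13^2 ≡ 66
13^3 ≡ 34
13^6 ≡ 23
13^17 ≡ 1
Therefore the multiplicative order of 13 modulo 103 is 17.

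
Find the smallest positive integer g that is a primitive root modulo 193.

5

φ(193) = 193 − 1 = 192 = 2^6 · 3.
Test candidates g = 2, 3, … against the prime factors q ∈ {2, 3} of φ(193): g is a generator iff g^(192/q) ≢ 1 for every such q.
g = 2: 2^96 ≡ 1 — hits 1, so not a primitive root.
g = 3: 3^96 ≡ 1 — hits 1, so not a primitive root.
g = 4: 4^96 ≡ 1 — hits 1, so not a primitive root.
g = 5: 5^96 ≡ 192; 5^64 ≡ 84 — none is 1, so 5 is a primitive root.
Hence the least primitive root of 193 is 5.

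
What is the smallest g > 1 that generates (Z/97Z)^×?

φ(97) = 97 − 1 = 96 = 2^5 · 3.
Test candidates g = 2, 3, … against the prime factors q ∈ {2, 3} of φ(97): g is a generator iff g^(96/q) ≢ 1 for every such q.
g = 2: 2^48 ≡ 1 — hits 1, so not a primitive root.
g = 3: 3^48 ≡ 1 — hits 1, so not a primitive root.
g = 4: 4^48 ≡ 1 — hits 1, so not a primitive root.
g = 5: 5^48 ≡ 96; 5^32 ≡ 35 — none is 1, so 5 is a primitive root.
The smallest primitive root modulo 97 is 5.

5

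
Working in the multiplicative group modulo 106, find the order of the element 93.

The order of 93 must divide φ(106) = φ(2)·φ(53) = 1·52 = 52 = 2^2 · 13.
Divisors of 52: 1, 2, 4, 13, 26, 52.
Test each divisor d:
93^1 ≡ 93 (mod 106)
93^2 ≡ 63 (mod 106)
93^4 ≡ 47 (mod 106)
93^13 ≡ 105 (mod 106)
93^26 ≡ 1 (mod 106) ✓
So ord_106(93) = 26.

26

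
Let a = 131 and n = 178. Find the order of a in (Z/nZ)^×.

Since 131 ∈ (Z/178Z)^×, its order divides φ(178) = φ(2)·φ(89) = 1·88 = 88 = 2^3 · 11.
Divisors of 88: 1, 2, 4, 8, 11, 22, 44, 88.
Check 131^d mod 178 for each divisor in increasing order:
131^1 ≡ 131
131^2 ≡ 73
131^4 ≡ 167
131^8 ≡ 121
131^11 ≡ 123
131^22 ≡ 177
131^44 ≡ 1
The smallest such exponent is 44, so the order of 131 is 44.

44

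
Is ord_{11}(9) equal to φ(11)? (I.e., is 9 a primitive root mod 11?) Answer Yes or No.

No

φ(11) = 11 − 1 = 10 = 2 · 5.
9 is a primitive root mod 11 iff 9^(φ(11)/q) ≢ 1 for every prime q | φ(11), i.e. q ∈ {2, 5}.
9^5 ≡ 1 (mod 11)  [q = 2: ≡ 1 ✗]
9^2 ≡ 4 (mod 11)  [q = 5: ≢ 1 ✓]
9^5 ≡ 1 shows ord(9) | 5, strictly less than φ(11); not a primitive root.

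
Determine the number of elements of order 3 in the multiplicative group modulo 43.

2

φ(43) = 43 − 1 = 42 = 2 · 3 · 7.
(Z/43Z)^× is cyclic (|G| = 42); a cyclic group of order m has exactly φ(d) elements of each order d | m, and none otherwise.
3 | 42, and φ(3) = 3 − 1 = 2.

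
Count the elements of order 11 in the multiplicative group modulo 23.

φ(23) = 23 − 1 = 22 = 2 · 11.
(Z/23Z)^× is cyclic (|G| = 22); a cyclic group of order m has exactly φ(d) elements of each order d | m, and none otherwise.
11 | 22, and φ(11) = 11 − 1 = 10.

10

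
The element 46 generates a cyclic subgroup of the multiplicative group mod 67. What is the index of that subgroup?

1

By Lagrange's theorem, ord_67(46) divides φ(67) = 67 − 1 = 66 = 2 · 3 · 11.
Divisors of 66: 1, 2, 3, 6, 11, 22, 33, 66.
Check 46^d mod 67 for each divisor in increasing order:
46^1 ≡ 46
46^2 ≡ 39
46^3 ≡ 52
46^6 ≡ 24
46^11 ≡ 30
46^22 ≡ 29
46^33 ≡ 66
46^66 ≡ 1
The order of 46 is 66, so the subgroup it generates has 66 elements.
Index = |(Z/67Z)^×| / |⟨46⟩| = 66 / 66 = 1.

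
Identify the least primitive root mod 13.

2

φ(13) = 13 − 1 = 12 = 2^2 · 3.
Test candidates g = 2, 3, … against the prime factors q ∈ {2, 3} of φ(13): g is a generator iff g^(12/q) ≢ 1 for every such q.
g = 2: 2^6 ≡ 12; 2^4 ≡ 3 — none is 1, so 2 is a primitive root.
So 2 is the smallest generator of (Z/13Z)^×.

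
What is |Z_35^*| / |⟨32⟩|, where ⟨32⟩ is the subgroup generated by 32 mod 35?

2

By Lagrange's theorem, ord_35(32) divides φ(35) = φ(5·7) = (5−1)·(7−1) = 4·6 = 24 = 2^3 · 3.
Divisors of 24: 1, 2, 3, 4, 6, 8, 12, 24.
Evaluate successive powers at the divisors of 24:
32^1 ≡ 32
32^2 ≡ 9
32^3 ≡ 8
32^4 ≡ 11
32^6 ≡ 29
32^8 ≡ 16
32^12 ≡ 1
So ord_35(32) = 12, hence |⟨32⟩| = 12.
The index is φ(35) / ord(32) = 24 / 12 = 2.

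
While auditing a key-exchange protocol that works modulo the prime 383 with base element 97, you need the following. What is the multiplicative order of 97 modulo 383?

382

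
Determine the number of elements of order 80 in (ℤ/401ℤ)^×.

32

φ(401) = 401 − 1 = 400 = 2^4 · 5^2.
Since (Z/401Z)^× is cyclic of order 400, the number of elements of order d is φ(d) when d | 400 and 0 otherwise.
80 = 2^4 · 5 divides 400, and φ(80) = 32.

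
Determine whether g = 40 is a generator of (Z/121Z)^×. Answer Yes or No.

No

φ(121) = φ(11^2) = 11·(11−1) = 110 = 2 · 5 · 11.
40 is a primitive root mod 121 iff 40^(φ(121)/q) ≢ 1 for every prime q | φ(121), i.e. q ∈ {2, 5, 11}.
40^55 ≡ 120 (mod 121)  [q = 2: ≢ 1 ✓]
40^22 ≡ 27 (mod 121)  [q = 5: ≢ 1 ✓]
40^10 ≡ 1 (mod 121)  [q = 11: ≡ 1 ✗]
The check at q = 11 fails, so 40 generates a proper subgroup.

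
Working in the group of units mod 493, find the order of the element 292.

112

ord(292) | φ(493) = φ(17·29) = (17−1)·(29−1) = 16·28 = 448 = 2^6 · 7.
Divisors of 448: 1, 2, 4, 7, 8, 14, 16, 28, 32, 56, 64, 112, 224, 448.
Evaluate successive powers at the divisors of 448:
292^1 ≡ 292
292^2 ≡ 468
292^4 ≡ 132
292^7 ≡ 215
292^8 ≡ 169
292^14 ≡ 376
292^16 ≡ 460
292^28 ≡ 378
292^32 ≡ 103
292^56 ≡ 407
292^64 ≡ 256
292^112 ≡ 1
So ord_493(292) = 112.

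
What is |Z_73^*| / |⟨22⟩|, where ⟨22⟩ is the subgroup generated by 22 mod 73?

The order of 22 must divide φ(73) = 73 − 1 = 72 = 2^3 · 3^2.
Divisors of 72: 1, 2, 3, 4, 6, 8, 9, 12, 18, 24, 36, 72.
Test each divisor d:
22^1 ≡ 22 (mod 73)
22^2 ≡ 46 (mod 73)
22^3 ≡ 63 (mod 73)
22^4 ≡ 72 (mod 73)
22^6 ≡ 27 (mod 73)
22^8 ≡ 1 (mod 73) ✓
The order of 22 is 8, so the subgroup it generates has 8 elements.
[(Z/73Z)^× : ⟨22⟩] = 72/8 = 9.

9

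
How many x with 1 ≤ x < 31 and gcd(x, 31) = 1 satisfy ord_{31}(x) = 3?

2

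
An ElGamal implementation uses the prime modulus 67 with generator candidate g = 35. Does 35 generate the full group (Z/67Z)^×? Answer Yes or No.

No

φ(67) = 67 − 1 = 66 = 2 · 3 · 11.
35 is a primitive root mod 67 iff 35^(φ(67)/q) ≢ 1 for every prime q | φ(67), i.e. q ∈ {2, 3, 11}.
35^33 ≡ 1 (mod 67)  [q = 2: ≡ 1 ✗]
35^22 ≡ 29 (mod 67)  [q = 3: ≢ 1 ✓]
35^6 ≡ 25 (mod 67)  [q = 11: ≢ 1 ✓]
35^33 ≡ 1 shows ord(35) | 33, strictly less than φ(67); not a primitive root.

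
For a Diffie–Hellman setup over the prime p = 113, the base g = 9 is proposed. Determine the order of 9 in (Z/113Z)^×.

By Lagrange's theorem, ord_113(9) divides φ(113) = 113 − 1 = 112 = 2^4 · 7.
Divisors of 112: 1, 2, 4, 7, 8, 14, 16, 28, 56, 112.
Test each divisor d:
9^1 ≡ 9
9^2 ≡ 81
9^4 ≡ 7
9^7 ≡ 18
9^8 ≡ 49
9^14 ≡ 98
9^16 ≡ 28
9^28 ≡ 112
9^56 ≡ 1
So ord_113(9) = 56.

56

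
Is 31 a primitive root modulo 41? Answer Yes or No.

No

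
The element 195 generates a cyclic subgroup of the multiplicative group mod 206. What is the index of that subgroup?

2

By Lagrange's theorem, ord_206(195) divides φ(206) = φ(2)·φ(103) = 1·102 = 102 = 2 · 3 · 17.
Divisors of 102: 1, 2, 3, 6, 17, 34, 51, 102.
Evaluate successive powers at the divisors of 102:
195^1 ≡ 195 (mod 206)
195^2 ≡ 121 (mod 206)
195^3 ≡ 111 (mod 206)
195^6 ≡ 167 (mod 206)
195^17 ≡ 149 (mod 206)
195^34 ≡ 159 (mod 206)
195^51 ≡ 1 (mod 206) ✓
The order of 195 is 51, so the subgroup it generates has 51 elements.
The index is φ(206) / ord(195) = 102 / 51 = 2.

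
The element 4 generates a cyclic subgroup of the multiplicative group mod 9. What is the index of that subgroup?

2

ord(4) | φ(9) = φ(3^2) = 3·(3−1) = 6 = 2 · 3.
Divisors of 6: 1, 2, 3, 6.
Evaluate successive powers at the divisors of 6:
4^1 ≡ 4 (mod 9)
4^2 ≡ 7 (mod 9)
4^3 ≡ 1 (mod 9) ✓
Thus |⟨4⟩| = ord(4) = 3.
The index is φ(9) / ord(4) = 6 / 3 = 2.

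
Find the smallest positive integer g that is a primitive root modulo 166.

φ(166) = φ(2)·φ(83) = 1·82 = 82 = 2 · 41.
Test candidates g = 2, 3, … against the prime factors q ∈ {2, 41} of φ(166): g is a generator iff g^(82/q) ≢ 1 for every such q.
g = 2: gcd(2, 166) = 2 > 1, not a unit — skip.
g = 3: 3^41 ≡ 1 — hits 1, so not a primitive root.
g = 4: gcd(4, 166) = 2 > 1, not a unit — skip.
g = 5: 5^41 ≡ 165; 5^2 ≡ 25 — none is 1, so 5 is a primitive root.
Hence the least primitive root of 166 is 5.

5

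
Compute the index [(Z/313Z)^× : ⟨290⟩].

3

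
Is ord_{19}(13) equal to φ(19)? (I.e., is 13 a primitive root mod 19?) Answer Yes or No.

Yes

φ(19) = 19 − 1 = 18 = 2 · 3^2.
Test 13^(18/q) mod 19 for each prime factor q of 18:
13^9 ≡ 18 (mod 19)  [q = 2: ≢ 1 ✓]
13^6 ≡ 11 (mod 19)  [q = 3: ≢ 1 ✓]
None equal 1, so ord_19(13) = 18: 13 is a primitive root.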